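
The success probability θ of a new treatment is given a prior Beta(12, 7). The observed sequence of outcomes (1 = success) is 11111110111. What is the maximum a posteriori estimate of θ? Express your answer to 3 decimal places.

θ̂_MAP = 0.750

Prior: Beta(12, 7).
Data: 10 successes in 11 trials (from the sequence). The binomial likelihood contributes θ^10(1−θ)^1, so the posterior is Beta(12+10, 7+1) = Beta(22, 8).
For Beta(a, b) with a, b > 1 the mode is (a−1)/(a+b−2) = 21/28 ≈ 0.750.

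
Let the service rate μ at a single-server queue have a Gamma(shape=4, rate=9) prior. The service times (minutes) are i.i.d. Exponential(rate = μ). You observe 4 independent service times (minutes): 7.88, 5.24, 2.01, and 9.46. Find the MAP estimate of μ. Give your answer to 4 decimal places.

μ̂_MAP = 0.2084

The Exponential(rate=μ) likelihood is ∝ μ^n e^(−μΣtᵢ). Here n = 4 and Σtᵢ = 7.88 + 5.24 + 2.01 + 9.46 = 24.59.
Posterior ∝ μ^3e^(−9μ) · μ^4e^(−24.59μ) = μ^7e^(−33.59μ), i.e. Gamma(8, 33.59).
Mode = (a−1)/b = 7/33.59 ≈ 0.2084.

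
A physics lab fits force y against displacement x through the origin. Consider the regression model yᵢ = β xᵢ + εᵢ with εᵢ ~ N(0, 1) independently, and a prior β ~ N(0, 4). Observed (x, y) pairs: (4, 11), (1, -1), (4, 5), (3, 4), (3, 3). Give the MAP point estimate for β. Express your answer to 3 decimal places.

β̂_MAP = 1.639

log p(β | y) = −Σ(yᵢ − βxᵢ)²/(2·1) − β²/(2·4) + const.
Setting the derivative to zero: Σxᵢ(yᵢ − βxᵢ)/1 − β/4 = 0, so β = Σxᵢyᵢ / (Σxᵢ² + σ²/τ²).
Σxᵢyᵢ = 4·11 + 1·(-1) + 4·5 + 3·4 + 3·3 = 84; Σxᵢ² = 51; σ²/τ² = 0.25.
β̂_MAP = 84 / (51 + 0.25) = 84/51.25 ≈ 1.639.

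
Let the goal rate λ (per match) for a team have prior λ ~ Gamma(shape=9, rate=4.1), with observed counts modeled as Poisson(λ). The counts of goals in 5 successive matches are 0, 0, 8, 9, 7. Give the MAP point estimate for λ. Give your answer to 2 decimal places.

λ̂_MAP = 3.52

Σxᵢ = 0+0+8+9+7 = 24, with n = 5.
Posterior ∝ λ^8e^(−4.1λ) · λ^24e^(−5λ) = λ^32e^(−9.1λ), i.e. Gamma(shape=33, rate=9.1).
The mode of a Gamma(a, b) with a ≥ 1 (shape–rate) is (a−1)/b = 32/9.1 ≈ 3.52.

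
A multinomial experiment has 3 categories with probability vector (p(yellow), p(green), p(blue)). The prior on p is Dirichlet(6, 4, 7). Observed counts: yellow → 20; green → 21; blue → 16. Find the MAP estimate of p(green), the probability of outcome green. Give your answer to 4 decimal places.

MAP estimate of p(green) = 0.3380

The posterior is Dirichlet(αᵢ + nᵢ) = Dirichlet(26, 25, 23).
For a Dirichlet(a₁,…,a_K) with all aᵢ > 1, the mode has j-th component (aⱼ − 1)/(Σaᵢ − K).
Here Σaᵢ = 74 and K = 3, so p(green) = (25 − 1)/(74 − 3) = 24/71 ≈ 0.3380.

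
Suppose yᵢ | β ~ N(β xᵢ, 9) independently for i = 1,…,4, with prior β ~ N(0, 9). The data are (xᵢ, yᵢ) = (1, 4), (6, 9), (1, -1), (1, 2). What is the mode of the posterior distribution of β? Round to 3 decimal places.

β̂_MAP = 1.475

log p(β | y) = −Σ(yᵢ − βxᵢ)²/(2·9) − β²/(2·9) + const.
Setting the derivative to zero: Σxᵢ(yᵢ − βxᵢ)/9 − β/9 = 0, so β = Σxᵢyᵢ / (Σxᵢ² + σ²/τ²).
Σxᵢyᵢ = 1·4 + 6·9 + 1·(-1) + 1·2 = 59; Σxᵢ² = 39; σ²/τ² = 1.
β̂_MAP = 59 / (39 + 1) = 59/40 ≈ 1.475.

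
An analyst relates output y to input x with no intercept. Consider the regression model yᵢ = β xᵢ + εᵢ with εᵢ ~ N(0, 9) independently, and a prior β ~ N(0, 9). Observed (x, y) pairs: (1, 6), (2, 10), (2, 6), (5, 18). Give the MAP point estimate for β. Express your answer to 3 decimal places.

log p(β | y) = −Σ(yᵢ − βxᵢ)²/(2·9) − β²/(2·9) + const.
Setting the derivative to zero: Σxᵢ(yᵢ − βxᵢ)/9 − β/9 = 0, so β = Σxᵢyᵢ / (Σxᵢ² + σ²/τ²).
Σxᵢyᵢ = 1·6 + 2·10 + 2·6 + 5·18 = 128; Σxᵢ² = 34; σ²/τ² = 1.
β̂_MAP = 128 / (34 + 1) = 128/35 ≈ 3.657.

β̂_MAP = 3.657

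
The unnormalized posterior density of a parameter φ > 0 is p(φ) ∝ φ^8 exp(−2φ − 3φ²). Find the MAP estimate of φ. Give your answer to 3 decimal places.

φ̂_MAP = 1.000

ℓ'(φ) = 8/φ − 2 − 6φ. Setting this to zero and multiplying by φ: 6φ² + 2φ − 8 = 0.
φ = (−2 + √(2² + 4·6·8)) / (2·6) = (−2 + √196) / 12 = (−2 + 14)/12 = 1.
ℓ''(φ) = −8/φ² − 6 < 0, confirming a maximum.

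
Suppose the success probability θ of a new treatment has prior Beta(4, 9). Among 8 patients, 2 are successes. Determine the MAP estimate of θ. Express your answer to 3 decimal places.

Prior: Beta(4, 9).
Data: 2 successes in 8 trials. The binomial likelihood contributes θ^2(1−θ)^6, so the posterior is Beta(4+2, 9+6) = Beta(6, 15).
For Beta(a, b) with a, b > 1 the mode is (a−1)/(a+b−2) = 5/19 ≈ 0.263.

θ̂_MAP = 0.263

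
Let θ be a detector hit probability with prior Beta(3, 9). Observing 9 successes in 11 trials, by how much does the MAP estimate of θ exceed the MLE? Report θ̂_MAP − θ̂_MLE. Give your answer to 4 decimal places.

Posterior is Beta(12, 11); MAP = (12−1)/(23−2) = 11/21 ≈ 0.52381.
MLE ignores the prior: θ̂_MLE = k/n = 9/11 ≈ 0.81818.
Difference = 11/21 − 9/11 = -68/231 ≈ -0.2944.

MAP − MLE = -0.2944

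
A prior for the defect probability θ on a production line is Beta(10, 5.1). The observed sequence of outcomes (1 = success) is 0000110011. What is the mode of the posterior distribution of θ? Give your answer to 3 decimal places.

Prior: Beta(10, 5.1).
Data: 4 successes in 10 trials (from the sequence). The binomial likelihood contributes θ^4(1−θ)^6, so the posterior is Beta(10+4, 5.1+6) = Beta(14, 11.1).
For Beta(a, b) with a, b > 1 the mode is (a−1)/(a+b−2) = 13/23.1 ≈ 0.563.

θ̂_MAP = 0.563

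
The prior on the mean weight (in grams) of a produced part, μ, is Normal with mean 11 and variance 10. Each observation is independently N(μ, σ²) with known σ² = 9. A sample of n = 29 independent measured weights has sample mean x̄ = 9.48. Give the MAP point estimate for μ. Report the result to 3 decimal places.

μ̂_MAP = 9.526

n = 29, x̄ = 9.48.
For a Normal prior and Normal likelihood with known variance, the posterior is Normal; its mode equals its mean, the precision-weighted average.
Prior precision 1/σ₀² = 1/10 = 0.1; data precision n/σ² = 29/9.
μ̂ = (0.1·11 + (29/9)·9.48) / (0.1 + 29/9) = (4747/150)/(299/90) = 14241/1495 ≈ 9.526.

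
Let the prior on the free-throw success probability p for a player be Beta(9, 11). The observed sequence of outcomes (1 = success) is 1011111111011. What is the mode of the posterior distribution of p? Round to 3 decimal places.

Prior: Beta(9, 11).
Data: 11 successes in 13 trials (from the sequence). The binomial likelihood contributes p^11(1−p)^2, so the posterior is Beta(9+11, 11+2) = Beta(20, 13).
For Beta(a, b) with a, b > 1 the mode is (a−1)/(a+b−2) = 19/31 ≈ 0.613.

p̂_MAP = 0.613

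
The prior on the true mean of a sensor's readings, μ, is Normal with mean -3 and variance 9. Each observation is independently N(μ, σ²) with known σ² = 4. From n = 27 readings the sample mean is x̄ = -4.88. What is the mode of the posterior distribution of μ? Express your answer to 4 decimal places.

μ̂_MAP = -4.8496

n = 27, x̄ = -4.88.
For a Normal prior and Normal likelihood with known variance, the posterior is Normal; its mode equals its mean, the precision-weighted average.
Prior precision 1/σ₀² = 1/9; data precision n/σ² = 27/4 = 6.75.
μ̂ = ((1/9)·(-3) + 6.75·(-4.88)) / (1/9 + 6.75) = (-4991/150)/(247/36) = -29946/6175 ≈ -4.8496.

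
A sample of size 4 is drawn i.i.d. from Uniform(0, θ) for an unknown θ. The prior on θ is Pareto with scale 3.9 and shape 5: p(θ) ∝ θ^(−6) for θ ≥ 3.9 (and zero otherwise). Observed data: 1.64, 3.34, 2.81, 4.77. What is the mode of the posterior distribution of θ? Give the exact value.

The Uniform(0, θ) likelihood is θ^(−n) for θ ≥ max(xᵢ), zero otherwise. Here max(xᵢ) = 4.77.
Posterior ∝ θ^(−6) · θ^(−4) = θ^(−10) on θ ≥ max(3.9, 4.77) = 4.77.
This density is strictly decreasing in θ, so the posterior mode lies at the lower boundary of the support.

θ̂_MAP = 4.77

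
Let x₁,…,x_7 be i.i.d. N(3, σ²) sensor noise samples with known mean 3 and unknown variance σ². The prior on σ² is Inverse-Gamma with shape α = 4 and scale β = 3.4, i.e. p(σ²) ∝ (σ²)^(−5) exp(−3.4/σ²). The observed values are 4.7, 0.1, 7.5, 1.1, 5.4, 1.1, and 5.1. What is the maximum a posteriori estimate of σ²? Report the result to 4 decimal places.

σ̂²_MAP = 3.2788

Sum of squared deviations about the known mean: SS = (4.7−3)² + (0.1−3)² + (7.5−3)² + (1.1−3)² + (5.4−3)² + (1.1−3)² + (5.1−3)² = 48.94.
The Normal likelihood contributes (σ²)^(−n/2) exp(−SS/(2σ²)), so the posterior is Inverse-Gamma(α + n/2, β + SS/2) = Inverse-Gamma(7.5, 27.87).
The mode of Inverse-Gamma(a, b) is b/(a+1) = 27.87/8.5 ≈ 3.2788.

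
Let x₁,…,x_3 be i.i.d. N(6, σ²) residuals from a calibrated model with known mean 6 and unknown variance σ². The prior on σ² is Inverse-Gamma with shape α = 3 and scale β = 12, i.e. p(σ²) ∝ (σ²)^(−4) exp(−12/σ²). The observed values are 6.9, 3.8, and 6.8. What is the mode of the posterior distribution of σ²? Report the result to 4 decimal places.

Sum of squared deviations about the known mean: SS = (6.9−6)² + (3.8−6)² + (6.8−6)² = 6.29.
The Normal likelihood contributes (σ²)^(−n/2) exp(−SS/(2σ²)), so the posterior is Inverse-Gamma(α + n/2, β + SS/2) = Inverse-Gamma(4.5, 15.145).
The mode of Inverse-Gamma(a, b) is b/(a+1) = 15.145/5.5 ≈ 2.7536.

σ̂²_MAP = 2.7536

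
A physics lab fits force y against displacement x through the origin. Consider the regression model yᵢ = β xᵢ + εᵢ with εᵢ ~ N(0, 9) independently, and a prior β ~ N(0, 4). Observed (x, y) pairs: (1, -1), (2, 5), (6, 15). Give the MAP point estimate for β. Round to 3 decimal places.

β̂_MAP = 2.289

log p(β | y) = −Σ(yᵢ − βxᵢ)²/(2·9) − β²/(2·4) + const.
Setting the derivative to zero: Σxᵢ(yᵢ − βxᵢ)/9 − β/4 = 0, so β = Σxᵢyᵢ / (Σxᵢ² + σ²/τ²).
Σxᵢyᵢ = 1·(-1) + 2·5 + 6·15 = 99; Σxᵢ² = 41; σ²/τ² = 2.25.
β̂_MAP = 99 / (41 + 2.25) = 99/43.25 ≈ 2.289.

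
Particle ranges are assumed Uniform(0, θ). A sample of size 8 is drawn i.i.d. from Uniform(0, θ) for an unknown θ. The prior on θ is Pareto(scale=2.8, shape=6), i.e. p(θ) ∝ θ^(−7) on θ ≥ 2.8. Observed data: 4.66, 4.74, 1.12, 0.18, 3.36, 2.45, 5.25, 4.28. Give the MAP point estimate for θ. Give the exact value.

θ̂_MAP = 5.25

The Uniform(0, θ) likelihood is θ^(−n) for θ ≥ max(xᵢ), zero otherwise. Here max(xᵢ) = 5.25.
Posterior ∝ θ^(−7) · θ^(−8) = θ^(−15) on θ ≥ max(2.8, 5.25) = 5.25.
This density is strictly decreasing in θ, so the posterior mode lies at the lower boundary of the support.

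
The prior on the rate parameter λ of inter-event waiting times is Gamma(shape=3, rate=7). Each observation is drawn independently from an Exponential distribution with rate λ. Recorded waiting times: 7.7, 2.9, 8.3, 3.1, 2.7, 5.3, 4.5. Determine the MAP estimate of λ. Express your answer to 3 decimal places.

λ̂_MAP = 0.217

The Exponential(rate=λ) likelihood is ∝ λ^n e^(−λΣtᵢ). Here n = 7 and Σtᵢ = 7.7 + 2.9 + 8.3 + 3.1 + 2.7 + 5.3 + 4.5 = 34.5.
Posterior ∝ λ^2e^(−7λ) · λ^7e^(−34.5λ) = λ^9e^(−41.5λ), i.e. Gamma(10, 41.5).
Mode = (a−1)/b = 9/41.5 ≈ 0.217.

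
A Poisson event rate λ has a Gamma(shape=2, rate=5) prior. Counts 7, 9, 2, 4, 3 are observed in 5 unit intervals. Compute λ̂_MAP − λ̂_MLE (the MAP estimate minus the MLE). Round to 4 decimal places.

MAP − MLE = -2.4000

Σxᵢ = 25. Posterior is Gamma(27, 10); MAP = (27−1)/10 = 26/10 ≈ 2.60000.
MLE = x̄ = 25/5 ≈ 5.00000.
Difference = 26/10 − 25/5 = -12/5 ≈ -2.4000.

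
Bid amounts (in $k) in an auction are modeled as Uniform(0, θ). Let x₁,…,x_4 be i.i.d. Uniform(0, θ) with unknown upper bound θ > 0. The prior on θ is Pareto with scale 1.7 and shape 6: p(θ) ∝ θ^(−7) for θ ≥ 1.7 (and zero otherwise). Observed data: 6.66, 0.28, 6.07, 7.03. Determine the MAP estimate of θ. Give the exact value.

The Uniform(0, θ) likelihood is θ^(−n) for θ ≥ max(xᵢ), zero otherwise. Here max(xᵢ) = 7.03.
Posterior ∝ θ^(−7) · θ^(−4) = θ^(−11) on θ ≥ max(1.7, 7.03) = 7.03.
This density is strictly decreasing in θ, so the posterior mode lies at the lower boundary of the support.

θ̂_MAP = 7.03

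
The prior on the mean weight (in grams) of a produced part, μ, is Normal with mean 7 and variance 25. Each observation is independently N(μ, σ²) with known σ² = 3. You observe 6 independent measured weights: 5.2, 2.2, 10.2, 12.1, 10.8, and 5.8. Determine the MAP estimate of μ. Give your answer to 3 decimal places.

μ̂_MAP = 7.703

n = 6; x̄ = (5.2 + 2.2 + 10.2 + 12.1 + 10.8 + 5.8)/6 = 46.3/6 = 463/60 ≈ 7.7167.
For a Normal prior and Normal likelihood with known variance, the posterior is Normal; its mode equals its mean, the precision-weighted average.
Prior precision 1/σ₀² = 1/25 = 0.04; data precision n/σ² = 6/3 = 2.
μ̂ = (0.04·7 + 2·(463/60)) / (0.04 + 2) = (2357/150)/2.04 = 2357/306 ≈ 7.703.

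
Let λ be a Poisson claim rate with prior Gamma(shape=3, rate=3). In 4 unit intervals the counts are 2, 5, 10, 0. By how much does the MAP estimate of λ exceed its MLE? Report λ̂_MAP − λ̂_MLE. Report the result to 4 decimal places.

Σxᵢ = 17. Posterior is Gamma(20, 7); MAP = (20−1)/7 = 19/7 ≈ 2.71429.
MLE = x̄ = 17/4 ≈ 4.25000.
Difference = 19/7 − 17/4 = -43/28 ≈ -1.5357.

MAP − MLE = -1.5357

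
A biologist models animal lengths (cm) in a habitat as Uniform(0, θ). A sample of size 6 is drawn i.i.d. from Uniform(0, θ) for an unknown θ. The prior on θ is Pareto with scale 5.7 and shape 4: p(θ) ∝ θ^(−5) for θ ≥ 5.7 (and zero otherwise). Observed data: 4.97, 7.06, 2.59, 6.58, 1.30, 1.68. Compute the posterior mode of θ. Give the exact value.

θ̂_MAP = 7.06

The Uniform(0, θ) likelihood is θ^(−n) for θ ≥ max(xᵢ), zero otherwise. Here max(xᵢ) = 7.06.
Posterior ∝ θ^(−5) · θ^(−6) = θ^(−11) on θ ≥ max(5.7, 7.06) = 7.06.
This density is strictly decreasing in θ, so the posterior mode lies at the lower boundary of the support.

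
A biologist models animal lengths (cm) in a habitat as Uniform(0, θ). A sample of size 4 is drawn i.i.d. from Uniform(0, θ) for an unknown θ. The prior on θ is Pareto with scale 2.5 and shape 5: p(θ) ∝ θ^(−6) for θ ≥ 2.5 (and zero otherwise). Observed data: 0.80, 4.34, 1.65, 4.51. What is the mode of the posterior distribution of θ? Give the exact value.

The Uniform(0, θ) likelihood is θ^(−n) for θ ≥ max(xᵢ), zero otherwise. Here max(xᵢ) = 4.51.
Posterior ∝ θ^(−6) · θ^(−4) = θ^(−10) on θ ≥ max(2.5, 4.51) = 4.51.
This density is strictly decreasing in θ, so the posterior mode lies at the lower boundary of the support.

θ̂_MAP = 4.51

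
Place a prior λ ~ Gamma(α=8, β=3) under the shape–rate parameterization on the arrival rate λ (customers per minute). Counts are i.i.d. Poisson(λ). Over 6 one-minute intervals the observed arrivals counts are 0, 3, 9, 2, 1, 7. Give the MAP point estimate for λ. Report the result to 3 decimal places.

Σxᵢ = 0+3+9+2+1+7 = 22, with n = 6.
Posterior ∝ λ^7e^(−3λ) · λ^22e^(−6λ) = λ^29e^(−9λ), i.e. Gamma(shape=30, rate=9).
The mode of a Gamma(a, b) with a ≥ 1 (shape–rate) is (a−1)/b = 29/9 ≈ 3.222.

λ̂_MAP = 3.222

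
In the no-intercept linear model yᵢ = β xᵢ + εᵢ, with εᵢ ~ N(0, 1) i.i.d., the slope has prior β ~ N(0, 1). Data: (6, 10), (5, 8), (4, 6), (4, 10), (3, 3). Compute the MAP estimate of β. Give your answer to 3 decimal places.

β̂_MAP = 1.680

log p(β | y) = −Σ(yᵢ − βxᵢ)²/(2·1) − β²/(2·1) + const.
Setting the derivative to zero: Σxᵢ(yᵢ − βxᵢ)/1 − β/1 = 0, so β = Σxᵢyᵢ / (Σxᵢ² + σ²/τ²).
Σxᵢyᵢ = 6·10 + 5·8 + 4·6 + 4·10 + 3·3 = 173; Σxᵢ² = 102; σ²/τ² = 1.
β̂_MAP = 173 / (102 + 1) = 173/103 ≈ 1.680.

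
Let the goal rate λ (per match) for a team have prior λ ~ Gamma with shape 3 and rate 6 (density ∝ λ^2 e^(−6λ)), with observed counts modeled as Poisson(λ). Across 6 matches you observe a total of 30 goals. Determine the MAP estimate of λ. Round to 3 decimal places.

Σxᵢ = 30, n = 6.
Posterior ∝ λ^2e^(−6λ) · λ^30e^(−6λ) = λ^32e^(−12λ), i.e. Gamma(shape=33, rate=12).
The mode of a Gamma(a, b) with a ≥ 1 (shape–rate) is (a−1)/b = 32/12 ≈ 2.667.

λ̂_MAP = 2.667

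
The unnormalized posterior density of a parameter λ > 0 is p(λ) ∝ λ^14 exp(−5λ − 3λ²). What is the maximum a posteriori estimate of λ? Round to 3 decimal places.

ℓ'(λ) = 14/λ − 5 − 6λ. Setting this to zero and multiplying by λ: 6λ² + 5λ − 14 = 0.
λ = (−5 + √(5² + 4·6·14)) / (2·6) = (−5 + √361) / 12 = (−5 + 19)/12 = 7/6.
ℓ''(λ) = −14/λ² − 6 < 0, confirming a maximum.

λ̂_MAP = 1.167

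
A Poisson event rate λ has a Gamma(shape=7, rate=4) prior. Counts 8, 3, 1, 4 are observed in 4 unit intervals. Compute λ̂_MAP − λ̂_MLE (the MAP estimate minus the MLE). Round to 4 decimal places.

Σxᵢ = 16. Posterior is Gamma(23, 8); MAP = (23−1)/8 = 22/8 ≈ 2.75000.
MLE = x̄ = 16/4 ≈ 4.00000.
Difference = 22/8 − 16/4 = -5/4 ≈ -1.2500.

MAP − MLE = -1.2500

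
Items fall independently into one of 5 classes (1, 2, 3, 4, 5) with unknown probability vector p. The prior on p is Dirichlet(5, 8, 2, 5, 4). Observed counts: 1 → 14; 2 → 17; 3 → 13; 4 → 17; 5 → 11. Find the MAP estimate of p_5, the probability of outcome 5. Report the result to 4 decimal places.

MAP estimate: 0.1538

The posterior is Dirichlet(αᵢ + nᵢ) = Dirichlet(19, 25, 15, 22, 15).
For a Dirichlet(a₁,…,a_K) with all aᵢ > 1, the mode has j-th component (aⱼ − 1)/(Σaᵢ − K).
Here Σaᵢ = 96 and K = 5, so p_5 = (15 − 1)/(96 − 5) = 14/91 ≈ 0.1538.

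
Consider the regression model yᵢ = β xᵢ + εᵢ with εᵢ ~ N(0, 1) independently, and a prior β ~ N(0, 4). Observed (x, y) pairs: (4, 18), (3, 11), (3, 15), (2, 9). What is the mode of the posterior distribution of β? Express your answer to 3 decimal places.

β̂_MAP = 4.392

log p(β | y) = −Σ(yᵢ − βxᵢ)²/(2·1) − β²/(2·4) + const.
Setting the derivative to zero: Σxᵢ(yᵢ − βxᵢ)/1 − β/4 = 0, so β = Σxᵢyᵢ / (Σxᵢ² + σ²/τ²).
Σxᵢyᵢ = 4·18 + 3·11 + 3·15 + 2·9 = 168; Σxᵢ² = 38; σ²/τ² = 0.25.
β̂_MAP = 168 / (38 + 0.25) = 168/38.25 ≈ 4.392.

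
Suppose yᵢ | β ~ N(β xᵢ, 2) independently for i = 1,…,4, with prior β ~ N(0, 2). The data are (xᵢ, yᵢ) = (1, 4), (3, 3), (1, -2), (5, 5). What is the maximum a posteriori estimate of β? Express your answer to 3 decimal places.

β̂_MAP = 0.973

log p(β | y) = −Σ(yᵢ − βxᵢ)²/(2·2) − β²/(2·2) + const.
Setting the derivative to zero: Σxᵢ(yᵢ − βxᵢ)/2 − β/2 = 0, so β = Σxᵢyᵢ / (Σxᵢ² + σ²/τ²).
Σxᵢyᵢ = 1·4 + 3·3 + 1·(-2) + 5·5 = 36; Σxᵢ² = 36; σ²/τ² = 1.
β̂_MAP = 36 / (36 + 1) = 36/37 ≈ 0.973.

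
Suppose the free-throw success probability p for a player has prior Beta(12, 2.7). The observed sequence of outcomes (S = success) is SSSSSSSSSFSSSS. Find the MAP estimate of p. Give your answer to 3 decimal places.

p̂_MAP = 0.899

Prior: Beta(12, 2.7).
Data: 13 successes in 14 trials (from the sequence). The binomial likelihood contributes p^13(1−p)^1, so the posterior is Beta(12+13, 2.7+1) = Beta(25, 3.7).
For Beta(a, b) with a, b > 1 the mode is (a−1)/(a+b−2) = 24/26.7 ≈ 0.899.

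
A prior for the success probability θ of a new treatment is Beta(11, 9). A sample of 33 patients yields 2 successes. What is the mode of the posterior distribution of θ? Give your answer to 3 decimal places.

θ̂_MAP = 0.235

Prior: Beta(11, 9).
Data: 2 successes in 33 trials. The binomial likelihood contributes θ^2(1−θ)^31, so the posterior is Beta(11+2, 9+31) = Beta(13, 40).
For Beta(a, b) with a, b > 1 the mode is (a−1)/(a+b−2) = 12/51 ≈ 0.235.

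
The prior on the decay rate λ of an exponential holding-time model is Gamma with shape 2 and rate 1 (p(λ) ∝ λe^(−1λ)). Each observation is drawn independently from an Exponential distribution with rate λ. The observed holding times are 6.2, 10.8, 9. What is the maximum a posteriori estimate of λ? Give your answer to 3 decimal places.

The Exponential(rate=λ) likelihood is ∝ λ^n e^(−λΣtᵢ). Here n = 3 and Σtᵢ = 6.2 + 10.8 + 9 = 26.
Posterior ∝ λe^(−1λ) · λ^3e^(−26λ) = λ^4e^(−27λ), i.e. Gamma(5, 27).
Mode = (a−1)/b = 4/27 ≈ 0.148.

λ̂_MAP = 0.148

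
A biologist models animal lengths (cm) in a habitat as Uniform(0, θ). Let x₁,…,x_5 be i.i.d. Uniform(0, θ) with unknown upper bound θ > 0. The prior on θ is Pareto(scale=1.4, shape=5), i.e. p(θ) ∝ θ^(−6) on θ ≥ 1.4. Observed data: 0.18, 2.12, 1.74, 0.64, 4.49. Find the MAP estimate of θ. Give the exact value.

The Uniform(0, θ) likelihood is θ^(−n) for θ ≥ max(xᵢ), zero otherwise. Here max(xᵢ) = 4.49.
Posterior ∝ θ^(−6) · θ^(−5) = θ^(−11) on θ ≥ max(1.4, 4.49) = 4.49.
This density is strictly decreasing in θ, so the posterior mode lies at the lower boundary of the support.

θ̂_MAP = 4.49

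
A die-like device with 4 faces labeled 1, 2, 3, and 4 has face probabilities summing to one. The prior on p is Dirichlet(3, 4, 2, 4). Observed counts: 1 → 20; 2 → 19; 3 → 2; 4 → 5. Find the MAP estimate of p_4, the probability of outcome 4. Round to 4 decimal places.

MAP estimate: 0.1455

The posterior is Dirichlet(αᵢ + nᵢ) = Dirichlet(23, 23, 4, 9).
For a Dirichlet(a₁,…,a_K) with all aᵢ > 1, the mode has j-th component (aⱼ − 1)/(Σaᵢ − K).
Here Σaᵢ = 59 and K = 4, so p_4 = (9 − 1)/(59 − 4) = 8/55 ≈ 0.1455.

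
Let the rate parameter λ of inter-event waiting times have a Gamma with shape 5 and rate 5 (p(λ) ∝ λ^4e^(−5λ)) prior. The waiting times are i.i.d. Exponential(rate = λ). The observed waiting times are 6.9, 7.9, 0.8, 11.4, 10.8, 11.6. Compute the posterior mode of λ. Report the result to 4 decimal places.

The Exponential(rate=λ) likelihood is ∝ λ^n e^(−λΣtᵢ). Here n = 6 and Σtᵢ = 6.9 + 7.9 + 0.8 + 11.4 + 10.8 + 11.6 = 49.4.
Posterior ∝ λ^4e^(−5λ) · λ^6e^(−49.4λ) = λ^10e^(−54.4λ), i.e. Gamma(11, 54.4).
Mode = (a−1)/b = 10/54.4 ≈ 0.1838.

λ̂_MAP = 0.1838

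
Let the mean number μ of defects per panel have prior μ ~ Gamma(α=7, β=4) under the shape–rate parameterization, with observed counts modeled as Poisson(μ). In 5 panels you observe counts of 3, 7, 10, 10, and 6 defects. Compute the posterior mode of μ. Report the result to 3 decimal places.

μ̂_MAP = 4.667

Σxᵢ = 3+7+10+10+6 = 36, with n = 5.
Posterior ∝ μ^6e^(−4μ) · μ^36e^(−5μ) = μ^42e^(−9μ), i.e. Gamma(shape=43, rate=9).
The mode of a Gamma(a, b) with a ≥ 1 (shape–rate) is (a−1)/b = 42/9 ≈ 4.667.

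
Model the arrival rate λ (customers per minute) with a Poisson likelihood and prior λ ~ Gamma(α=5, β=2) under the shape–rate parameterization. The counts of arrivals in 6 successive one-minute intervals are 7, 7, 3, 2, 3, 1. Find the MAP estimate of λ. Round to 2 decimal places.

λ̂_MAP = 3.38

Σxᵢ = 7+7+3+2+3+1 = 23, with n = 6.
Posterior ∝ λ^4e^(−2λ) · λ^23e^(−6λ) = λ^27e^(−8λ), i.e. Gamma(shape=28, rate=8).
The mode of a Gamma(a, b) with a ≥ 1 (shape–rate) is (a−1)/b = 27/8 ≈ 3.38.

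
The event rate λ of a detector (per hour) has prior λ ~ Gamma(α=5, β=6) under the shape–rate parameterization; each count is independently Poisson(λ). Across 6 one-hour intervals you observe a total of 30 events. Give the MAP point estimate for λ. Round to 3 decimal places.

Σxᵢ = 30, n = 6.
Posterior ∝ λ^4e^(−6λ) · λ^30e^(−6λ) = λ^34e^(−12λ), i.e. Gamma(shape=35, rate=12).
The mode of a Gamma(a, b) with a ≥ 1 (shape–rate) is (a−1)/b = 34/12 ≈ 2.833.

λ̂_MAP = 2.833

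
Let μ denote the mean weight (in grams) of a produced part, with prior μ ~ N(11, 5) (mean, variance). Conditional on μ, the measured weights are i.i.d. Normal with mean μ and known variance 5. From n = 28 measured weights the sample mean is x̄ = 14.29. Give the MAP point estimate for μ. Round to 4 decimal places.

n = 28, x̄ = 14.29.
For a Normal prior and Normal likelihood with known variance, the posterior is Normal; its mode equals its mean, the precision-weighted average.
Prior precision 1/σ₀² = 1/5 = 0.2; data precision n/σ² = 28/5 = 5.6.
μ̂ = (0.2·11 + 5.6·14.29) / (0.2 + 5.6) = 82.224/5.8 = 10278/725 ≈ 14.1766.

μ̂_MAP = 14.1766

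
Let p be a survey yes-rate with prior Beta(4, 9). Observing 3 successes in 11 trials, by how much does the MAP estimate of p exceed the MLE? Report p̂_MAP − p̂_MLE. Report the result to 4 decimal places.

Posterior is Beta(7, 17); MAP = (7−1)/(24−2) = 6/22 ≈ 0.27273.
MLE ignores the prior: p̂_MLE = k/n = 3/11 ≈ 0.27273.
Difference = 6/22 − 3/11 = 0 ≈ 0.0000.

MAP − MLE = 0.0000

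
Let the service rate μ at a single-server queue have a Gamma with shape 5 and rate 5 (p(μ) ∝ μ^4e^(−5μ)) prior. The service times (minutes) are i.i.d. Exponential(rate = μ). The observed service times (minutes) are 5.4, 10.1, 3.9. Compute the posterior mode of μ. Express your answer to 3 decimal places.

μ̂_MAP = 0.287

The Exponential(rate=μ) likelihood is ∝ μ^n e^(−μΣtᵢ). Here n = 3 and Σtᵢ = 5.4 + 10.1 + 3.9 = 19.4.
Posterior ∝ μ^4e^(−5μ) · μ^3e^(−19.4μ) = μ^7e^(−24.4μ), i.e. Gamma(8, 24.4).
Mode = (a−1)/b = 7/24.4 ≈ 0.287.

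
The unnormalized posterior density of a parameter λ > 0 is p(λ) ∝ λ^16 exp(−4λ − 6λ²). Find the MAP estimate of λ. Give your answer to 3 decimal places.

ℓ'(λ) = 16/λ − 4 − 12λ. Setting this to zero and multiplying by λ: 12λ² + 4λ − 16 = 0.
λ = (−4 + √(4² + 4·12·16)) / (2·12) = (−4 + √784) / 24 = (−4 + 28)/24 = 1.
ℓ''(λ) = −16/λ² − 12 < 0, confirming a maximum.

λ̂_MAP = 1.000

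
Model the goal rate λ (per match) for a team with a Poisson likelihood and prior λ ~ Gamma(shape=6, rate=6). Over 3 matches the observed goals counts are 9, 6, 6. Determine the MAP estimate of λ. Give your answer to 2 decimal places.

Σxᵢ = 9+6+6 = 21, with n = 3.
Posterior ∝ λ^5e^(−6λ) · λ^21e^(−3λ) = λ^26e^(−9λ), i.e. Gamma(shape=27, rate=9).
The mode of a Gamma(a, b) with a ≥ 1 (shape–rate) is (a−1)/b = 26/9 ≈ 2.89.

λ̂_MAP = 2.89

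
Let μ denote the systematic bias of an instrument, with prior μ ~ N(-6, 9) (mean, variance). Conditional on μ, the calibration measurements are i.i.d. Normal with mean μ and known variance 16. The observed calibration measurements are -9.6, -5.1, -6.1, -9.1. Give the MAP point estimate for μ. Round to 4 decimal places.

μ̂_MAP = -7.0212

n = 4; x̄ = ((-9.6) + (-5.1) + (-6.1) + (-9.1))/4 = -29.9/4 = -7.475.
For a Normal prior and Normal likelihood with known variance, the posterior is Normal; its mode equals its mean, the precision-weighted average.
Prior precision 1/σ₀² = 1/9; data precision n/σ² = 4/16 = 0.25.
μ̂ = ((1/9)·(-6) + 0.25·(-7.475)) / (1/9 + 0.25) = (-1217/480)/(13/36) = -3651/520 ≈ -7.0212.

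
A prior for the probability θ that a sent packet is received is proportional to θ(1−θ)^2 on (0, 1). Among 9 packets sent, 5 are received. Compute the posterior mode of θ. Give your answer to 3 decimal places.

The prior density ∝ θ(1−θ)^2 is the kernel of Beta(2, 3).
Data: 5 successes in 9 trials. The binomial likelihood contributes θ^5(1−θ)^4, so the posterior is Beta(2+5, 3+4) = Beta(7, 7).
For Beta(a, b) with a, b > 1 the mode is (a−1)/(a+b−2) = 6/12 ≈ 0.500.

θ̂_MAP = 0.500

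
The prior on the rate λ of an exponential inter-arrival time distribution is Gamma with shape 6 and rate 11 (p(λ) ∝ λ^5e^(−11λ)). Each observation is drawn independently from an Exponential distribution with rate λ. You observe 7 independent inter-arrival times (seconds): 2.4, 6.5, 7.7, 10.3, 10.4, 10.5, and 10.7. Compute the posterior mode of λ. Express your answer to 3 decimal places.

λ̂_MAP = 0.173

The Exponential(rate=λ) likelihood is ∝ λ^n e^(−λΣtᵢ). Here n = 7 and Σtᵢ = 2.4 + 6.5 + 7.7 + 10.3 + 10.4 + 10.5 + 10.7 = 58.5.
Posterior ∝ λ^5e^(−11λ) · λ^7e^(−58.5λ) = λ^12e^(−69.5λ), i.e. Gamma(13, 69.5).
Mode = (a−1)/b = 12/69.5 ≈ 0.173.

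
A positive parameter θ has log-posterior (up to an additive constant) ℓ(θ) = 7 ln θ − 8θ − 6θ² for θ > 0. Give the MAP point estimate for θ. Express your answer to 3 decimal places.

ℓ'(θ) = 7/θ − 8 − 12θ. Setting this to zero and multiplying by θ: 12θ² + 8θ − 7 = 0.
θ = (−8 + √(8² + 4·12·7)) / (2·12) = (−8 + √400) / 24 = (−8 + 20)/24 = 1/2.
ℓ''(θ) = −7/θ² − 12 < 0, confirming a maximum.

θ̂_MAP = 0.500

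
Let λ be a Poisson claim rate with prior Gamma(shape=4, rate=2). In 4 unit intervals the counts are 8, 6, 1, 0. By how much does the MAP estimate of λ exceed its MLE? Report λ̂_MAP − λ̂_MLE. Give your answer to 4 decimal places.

MAP − MLE = -0.7500

Σxᵢ = 15. Posterior is Gamma(19, 6); MAP = (19−1)/6 = 18/6 ≈ 3.00000.
MLE = x̄ = 15/4 ≈ 3.75000.
Difference = 18/6 − 15/4 = -3/4 ≈ -0.7500.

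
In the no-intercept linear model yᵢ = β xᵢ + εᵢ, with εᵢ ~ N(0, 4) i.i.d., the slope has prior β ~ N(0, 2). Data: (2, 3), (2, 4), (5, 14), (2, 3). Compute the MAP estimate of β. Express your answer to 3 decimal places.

log p(β | y) = −Σ(yᵢ − βxᵢ)²/(2·4) − β²/(2·2) + const.
Setting the derivative to zero: Σxᵢ(yᵢ − βxᵢ)/4 − β/2 = 0, so β = Σxᵢyᵢ / (Σxᵢ² + σ²/τ²).
Σxᵢyᵢ = 2·3 + 2·4 + 5·14 + 2·3 = 90; Σxᵢ² = 37; σ²/τ² = 2.
β̂_MAP = 90 / (37 + 2) = 90/39 ≈ 2.308.

β̂_MAP = 2.308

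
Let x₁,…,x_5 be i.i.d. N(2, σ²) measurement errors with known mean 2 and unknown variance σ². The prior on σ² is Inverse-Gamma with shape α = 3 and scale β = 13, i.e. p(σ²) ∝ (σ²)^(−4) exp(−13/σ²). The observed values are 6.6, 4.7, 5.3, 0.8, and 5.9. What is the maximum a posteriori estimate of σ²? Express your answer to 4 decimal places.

σ̂²_MAP = 6.3069

Sum of squared deviations about the known mean: SS = (6.6−2)² + (4.7−2)² + (5.3−2)² + (0.8−2)² + (5.9−2)² = 55.99.
The Normal likelihood contributes (σ²)^(−n/2) exp(−SS/(2σ²)), so the posterior is Inverse-Gamma(α + n/2, β + SS/2) = Inverse-Gamma(5.5, 40.995).
The mode of Inverse-Gamma(a, b) is b/(a+1) = 40.995/6.5 ≈ 6.3069.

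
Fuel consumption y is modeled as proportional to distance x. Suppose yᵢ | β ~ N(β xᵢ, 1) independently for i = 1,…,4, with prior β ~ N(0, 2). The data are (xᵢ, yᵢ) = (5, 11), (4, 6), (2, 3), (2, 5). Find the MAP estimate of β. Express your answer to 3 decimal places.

β̂_MAP = 1.919

log p(β | y) = −Σ(yᵢ − βxᵢ)²/(2·1) − β²/(2·2) + const.
Setting the derivative to zero: Σxᵢ(yᵢ − βxᵢ)/1 − β/2 = 0, so β = Σxᵢyᵢ / (Σxᵢ² + σ²/τ²).
Σxᵢyᵢ = 5·11 + 4·6 + 2·3 + 2·5 = 95; Σxᵢ² = 49; σ²/τ² = 0.5.
β̂_MAP = 95 / (49 + 0.5) = 95/49.5 ≈ 1.919.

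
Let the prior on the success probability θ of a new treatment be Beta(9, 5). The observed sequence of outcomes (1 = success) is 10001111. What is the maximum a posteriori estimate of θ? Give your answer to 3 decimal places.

θ̂_MAP = 0.650

Prior: Beta(9, 5).
Data: 5 successes in 8 trials (from the sequence). The binomial likelihood contributes θ^5(1−θ)^3, so the posterior is Beta(9+5, 5+3) = Beta(14, 8).
For Beta(a, b) with a, b > 1 the mode is (a−1)/(a+b−2) = 13/20 ≈ 0.650.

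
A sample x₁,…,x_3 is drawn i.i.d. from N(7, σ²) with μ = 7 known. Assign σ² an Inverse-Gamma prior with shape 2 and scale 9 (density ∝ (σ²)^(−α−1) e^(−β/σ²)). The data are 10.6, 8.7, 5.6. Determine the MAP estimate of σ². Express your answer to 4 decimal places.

σ̂²_MAP = 3.9789

Sum of squared deviations about the known mean: SS = (10.6−7)² + (8.7−7)² + (5.6−7)² = 17.81.
The Normal likelihood contributes (σ²)^(−n/2) exp(−SS/(2σ²)), so the posterior is Inverse-Gamma(α + n/2, β + SS/2) = Inverse-Gamma(3.5, 17.905).
The mode of Inverse-Gamma(a, b) is b/(a+1) = 17.905/4.5 ≈ 3.9789.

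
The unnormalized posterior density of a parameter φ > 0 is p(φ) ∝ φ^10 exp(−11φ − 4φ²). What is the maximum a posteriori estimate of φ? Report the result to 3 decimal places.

φ̂_MAP = 0.625

ℓ'(φ) = 10/φ − 11 − 8φ. Setting this to zero and multiplying by φ: 8φ² + 11φ − 10 = 0.
φ = (−11 + √(11² + 4·8·10)) / (2·8) = (−11 + √441) / 16 = (−11 + 21)/16 = 5/8.
ℓ''(φ) = −10/φ² − 8 < 0, confirming a maximum.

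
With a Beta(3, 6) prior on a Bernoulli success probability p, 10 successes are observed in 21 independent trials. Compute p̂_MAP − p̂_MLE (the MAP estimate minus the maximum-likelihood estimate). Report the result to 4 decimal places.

Posterior is Beta(13, 17); MAP = (13−1)/(30−2) = 12/28 ≈ 0.42857.
MLE ignores the prior: p̂_MLE = k/n = 10/21 ≈ 0.47619.
Difference = 12/28 − 10/21 = -1/21 ≈ -0.0476.

MAP − MLE = -0.0476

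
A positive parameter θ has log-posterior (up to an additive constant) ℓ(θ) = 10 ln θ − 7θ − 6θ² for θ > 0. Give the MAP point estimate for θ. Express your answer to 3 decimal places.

θ̂_MAP = 0.667

ℓ'(θ) = 10/θ − 7 − 12θ. Setting this to zero and multiplying by θ: 12θ² + 7θ − 10 = 0.
θ = (−7 + √(7² + 4·12·10)) / (2·12) = (−7 + √529) / 24 = (−7 + 23)/24 = 2/3.
ℓ''(θ) = −10/θ² − 12 < 0, confirming a maximum.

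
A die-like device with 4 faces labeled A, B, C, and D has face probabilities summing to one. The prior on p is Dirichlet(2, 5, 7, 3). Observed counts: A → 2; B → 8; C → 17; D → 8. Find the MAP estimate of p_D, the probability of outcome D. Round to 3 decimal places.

The posterior is Dirichlet(αᵢ + nᵢ) = Dirichlet(4, 13, 24, 11).
For a Dirichlet(a₁,…,a_K) with all aᵢ > 1, the mode has j-th component (aⱼ − 1)/(Σaᵢ − K).
Here Σaᵢ = 52 and K = 4, so p_D = (11 − 1)/(52 − 4) = 10/48 ≈ 0.208.

MAP estimate of p_D = 0.208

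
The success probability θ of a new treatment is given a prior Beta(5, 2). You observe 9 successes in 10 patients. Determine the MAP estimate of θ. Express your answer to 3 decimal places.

θ̂_MAP = 0.867

Prior: Beta(5, 2).
Data: 9 successes in 10 trials. The binomial likelihood contributes θ^9(1−θ)^1, so the posterior is Beta(5+9, 2+1) = Beta(14, 3).
For Beta(a, b) with a, b > 1 the mode is (a−1)/(a+b−2) = 13/15 ≈ 0.867.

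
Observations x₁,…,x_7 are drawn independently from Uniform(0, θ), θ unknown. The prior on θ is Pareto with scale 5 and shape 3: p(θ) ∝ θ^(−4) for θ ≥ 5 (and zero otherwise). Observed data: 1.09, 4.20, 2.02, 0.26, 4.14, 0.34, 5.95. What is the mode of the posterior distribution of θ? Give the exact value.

The Uniform(0, θ) likelihood is θ^(−n) for θ ≥ max(xᵢ), zero otherwise. Here max(xᵢ) = 5.95.
Posterior ∝ θ^(−4) · θ^(−7) = θ^(−11) on θ ≥ max(5, 5.95) = 5.95.
This density is strictly decreasing in θ, so the posterior mode lies at the lower boundary of the support.

θ̂_MAP = 5.95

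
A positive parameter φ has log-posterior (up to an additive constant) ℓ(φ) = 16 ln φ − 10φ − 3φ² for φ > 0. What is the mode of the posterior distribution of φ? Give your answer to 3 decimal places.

ℓ'(φ) = 16/φ − 10 − 6φ. Setting this to zero and multiplying by φ: 6φ² + 10φ − 16 = 0.
φ = (−10 + √(10² + 4·6·16)) / (2·6) = (−10 + √484) / 12 = (−10 + 22)/12 = 1.
ℓ''(φ) = −16/φ² − 6 < 0, confirming a maximum.

φ̂_MAP = 1.000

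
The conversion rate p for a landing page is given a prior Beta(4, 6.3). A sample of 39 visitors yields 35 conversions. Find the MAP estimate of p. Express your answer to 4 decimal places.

Prior: Beta(4, 6.3).
Data: 35 successes in 39 trials. The binomial likelihood contributes p^35(1−p)^4, so the posterior is Beta(4+35, 6.3+4) = Beta(39, 10.3).
For Beta(a, b) with a, b > 1 the mode is (a−1)/(a+b−2) = 38/47.3 ≈ 0.8034.

p̂_MAP = 0.8034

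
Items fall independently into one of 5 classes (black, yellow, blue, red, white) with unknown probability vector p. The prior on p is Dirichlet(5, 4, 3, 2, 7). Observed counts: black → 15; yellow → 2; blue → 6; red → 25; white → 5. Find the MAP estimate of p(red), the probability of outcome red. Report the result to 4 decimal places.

MAP estimate of p(red) = 0.3768

The posterior is Dirichlet(αᵢ + nᵢ) = Dirichlet(20, 6, 9, 27, 12).
For a Dirichlet(a₁,…,a_K) with all aᵢ > 1, the mode has j-th component (aⱼ − 1)/(Σaᵢ − K).
Here Σaᵢ = 74 and K = 5, so p(red) = (27 − 1)/(74 − 5) = 26/69 ≈ 0.3768.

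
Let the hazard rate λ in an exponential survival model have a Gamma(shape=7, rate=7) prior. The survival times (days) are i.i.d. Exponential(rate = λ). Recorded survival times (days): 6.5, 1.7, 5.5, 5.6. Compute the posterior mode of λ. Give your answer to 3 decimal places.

The Exponential(rate=λ) likelihood is ∝ λ^n e^(−λΣtᵢ). Here n = 4 and Σtᵢ = 6.5 + 1.7 + 5.5 + 5.6 = 19.3.
Posterior ∝ λ^6e^(−7λ) · λ^4e^(−19.3λ) = λ^10e^(−26.3λ), i.e. Gamma(11, 26.3).
Mode = (a−1)/b = 10/26.3 ≈ 0.380.

λ̂_MAP = 0.380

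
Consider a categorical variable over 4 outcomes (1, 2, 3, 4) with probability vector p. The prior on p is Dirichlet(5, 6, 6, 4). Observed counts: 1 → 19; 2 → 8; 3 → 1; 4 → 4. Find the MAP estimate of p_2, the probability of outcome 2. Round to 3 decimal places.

MAP estimate: 0.265

The posterior is Dirichlet(αᵢ + nᵢ) = Dirichlet(24, 14, 7, 8).
For a Dirichlet(a₁,…,a_K) with all aᵢ > 1, the mode has j-th component (aⱼ − 1)/(Σaᵢ − K).
Here Σaᵢ = 53 and K = 4, so p_2 = (14 − 1)/(53 − 4) = 13/49 ≈ 0.265.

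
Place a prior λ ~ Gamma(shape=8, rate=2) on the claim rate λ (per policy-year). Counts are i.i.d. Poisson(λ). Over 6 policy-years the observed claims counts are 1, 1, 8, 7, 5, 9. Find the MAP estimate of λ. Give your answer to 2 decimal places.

λ̂_MAP = 4.75

Σxᵢ = 1+1+8+7+5+9 = 31, with n = 6.
Posterior ∝ λ^7e^(−2λ) · λ^31e^(−6λ) = λ^38e^(−8λ), i.e. Gamma(shape=39, rate=8).
The mode of a Gamma(a, b) with a ≥ 1 (shape–rate) is (a−1)/b = 38/8 ≈ 4.75.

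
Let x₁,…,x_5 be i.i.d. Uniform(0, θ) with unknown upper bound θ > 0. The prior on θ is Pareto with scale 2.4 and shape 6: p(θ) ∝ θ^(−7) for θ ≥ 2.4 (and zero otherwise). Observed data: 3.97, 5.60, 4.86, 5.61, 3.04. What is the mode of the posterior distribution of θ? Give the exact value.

The Uniform(0, θ) likelihood is θ^(−n) for θ ≥ max(xᵢ), zero otherwise. Here max(xᵢ) = 5.61.
Posterior ∝ θ^(−7) · θ^(−5) = θ^(−12) on θ ≥ max(2.4, 5.61) = 5.61.
This density is strictly decreasing in θ, so the posterior mode lies at the lower boundary of the support.

θ̂_MAP = 5.61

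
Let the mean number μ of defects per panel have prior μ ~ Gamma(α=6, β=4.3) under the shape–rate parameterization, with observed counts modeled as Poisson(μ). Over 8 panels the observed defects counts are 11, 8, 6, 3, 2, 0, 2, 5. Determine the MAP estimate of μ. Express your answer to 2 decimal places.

Σxᵢ = 11+8+6+3+2+0+2+5 = 37, with n = 8.
Posterior ∝ μ^5e^(−4.3μ) · μ^37e^(−8μ) = μ^42e^(−12.3μ), i.e. Gamma(shape=43, rate=12.3).
The mode of a Gamma(a, b) with a ≥ 1 (shape–rate) is (a−1)/b = 42/12.3 ≈ 3.41.

μ̂_MAP = 3.41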